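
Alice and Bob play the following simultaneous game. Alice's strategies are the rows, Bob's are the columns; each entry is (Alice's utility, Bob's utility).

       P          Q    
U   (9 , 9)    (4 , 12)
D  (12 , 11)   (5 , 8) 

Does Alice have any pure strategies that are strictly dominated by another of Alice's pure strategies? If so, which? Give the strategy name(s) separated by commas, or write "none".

U

U: dominated, since D does at least as well everywhere (P: 12>9, Q: 5>4).
Nothing dominates D: U at P (12>9).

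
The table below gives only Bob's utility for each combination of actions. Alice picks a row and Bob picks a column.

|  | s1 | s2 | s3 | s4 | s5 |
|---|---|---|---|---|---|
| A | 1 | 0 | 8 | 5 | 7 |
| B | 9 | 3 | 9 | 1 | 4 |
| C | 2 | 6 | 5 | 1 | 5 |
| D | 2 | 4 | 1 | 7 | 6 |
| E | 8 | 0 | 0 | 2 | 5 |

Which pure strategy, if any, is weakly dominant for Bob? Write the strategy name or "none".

s1 fails to dominate s2 at C (2<6).
s2 fails to dominate s1 at A (0<1).
s3 fails to dominate s1 at D (1<2).
s4 fails to dominate s1 at B (1<9).
s5 fails to dominate s1 at B (4<9).
No single strategy dominates all the others.

none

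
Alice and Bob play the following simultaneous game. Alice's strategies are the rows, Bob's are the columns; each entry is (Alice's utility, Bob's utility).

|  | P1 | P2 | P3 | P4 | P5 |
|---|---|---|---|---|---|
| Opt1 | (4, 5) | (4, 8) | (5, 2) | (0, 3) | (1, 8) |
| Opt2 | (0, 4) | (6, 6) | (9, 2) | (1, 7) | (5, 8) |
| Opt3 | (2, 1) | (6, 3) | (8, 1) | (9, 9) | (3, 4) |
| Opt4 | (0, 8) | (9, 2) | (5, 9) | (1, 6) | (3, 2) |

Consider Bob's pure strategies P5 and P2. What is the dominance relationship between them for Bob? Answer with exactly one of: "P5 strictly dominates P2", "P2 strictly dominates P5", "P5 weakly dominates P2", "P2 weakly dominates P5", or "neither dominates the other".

Compare P5 to P2 across every action of Alice: Opt1: 8=8, Opt2: 8>6, Opt3: 4>3, Opt4: 2=2.
P5 is at least as good everywhere and strictly better somewhere (tied only at Opt1, Opt4), so P5 weakly but not strictly dominates P2.

P5 weakly dominates P2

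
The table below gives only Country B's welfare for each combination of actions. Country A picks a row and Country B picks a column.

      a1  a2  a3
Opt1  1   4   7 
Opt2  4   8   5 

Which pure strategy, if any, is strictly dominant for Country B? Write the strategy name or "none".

none

a1 fails to dominate a2 at Opt1 (1<4).
a2 fails to dominate a3 at Opt1 (4<7).
a3 fails to dominate a2 at Opt2 (5<8).
No single strategy dominates all the others.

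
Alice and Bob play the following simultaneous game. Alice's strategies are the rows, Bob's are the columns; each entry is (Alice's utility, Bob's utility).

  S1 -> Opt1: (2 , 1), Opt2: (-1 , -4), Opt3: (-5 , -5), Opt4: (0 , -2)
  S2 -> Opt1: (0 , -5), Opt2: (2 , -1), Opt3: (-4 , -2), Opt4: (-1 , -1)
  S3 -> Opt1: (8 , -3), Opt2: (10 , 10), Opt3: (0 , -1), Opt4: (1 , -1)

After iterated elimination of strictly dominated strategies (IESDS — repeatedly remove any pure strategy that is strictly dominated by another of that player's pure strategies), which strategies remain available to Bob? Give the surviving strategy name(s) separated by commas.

For Alice, S3 strictly dominates S1 on the remaining columns (Opt1: 8>2, Opt2: 10>-1, Opt3: 0>-5, Opt4: 1>0); eliminate S1.
For Alice, S3 strictly dominates S2 on the remaining columns (Opt1: 8>0, Opt2: 10>2, Opt3: 0>-4, Opt4: 1>-1); eliminate S2.
Column Opt1 is eliminated: Opt2 beats it against every remaining row (S3: 10>-3).
Column Opt3 is eliminated: Opt2 beats it against every remaining row (S3: 10>-1).
Bob's strategy Opt4 is strictly dominated by Opt2 (S3: 10>-1) and is removed.
Among the remaining strategies, none is strictly dominated by another pure strategy of the same player, so the elimination stops.
Surviving strategies — Alice: {S3}; Bob: {Opt2}.

Opt2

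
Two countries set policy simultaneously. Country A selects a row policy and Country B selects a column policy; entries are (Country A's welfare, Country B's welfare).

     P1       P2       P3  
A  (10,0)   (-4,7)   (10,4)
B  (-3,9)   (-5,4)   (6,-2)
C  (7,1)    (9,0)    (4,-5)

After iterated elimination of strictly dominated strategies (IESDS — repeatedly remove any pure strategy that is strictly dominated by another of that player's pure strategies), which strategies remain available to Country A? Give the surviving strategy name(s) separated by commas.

For Country A, A strictly dominates B on the remaining columns (P1: 10>-3, P2: -4>-5, P3: 10>6); eliminate B.
For Country B, P2 strictly dominates P3 on the remaining rows (A: 7>4, C: 0>-5); eliminate P3.
Among the remaining strategies, none is strictly dominated by another pure strategy of the same player, so the elimination stops.
Surviving strategies — Country A: {A, C}; Country B: {P1, P2}.

A, C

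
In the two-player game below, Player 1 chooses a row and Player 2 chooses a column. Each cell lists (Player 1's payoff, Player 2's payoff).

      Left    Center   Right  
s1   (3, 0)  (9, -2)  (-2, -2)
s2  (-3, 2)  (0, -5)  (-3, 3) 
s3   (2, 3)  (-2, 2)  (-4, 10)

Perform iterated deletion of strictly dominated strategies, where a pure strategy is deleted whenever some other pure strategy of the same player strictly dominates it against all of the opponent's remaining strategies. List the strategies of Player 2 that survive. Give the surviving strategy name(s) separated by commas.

For Player 1, s1 strictly dominates s2 on the remaining columns (Left: 3>-3, Center: 9>0, Right: -2>-3); eliminate s2.
Player 1's strategy s3 is strictly dominated by s1 (Left: 3>2, Center: 9>-2, Right: -2>-4) and is removed.
Player 2's strategy Center is strictly dominated by Left (s1: 0>-2) and is removed.
For Player 2, Left strictly dominates Right on the remaining rows (s1: 0>-2); eliminate Right.
Among the remaining strategies, none is strictly dominated by another pure strategy of the same player, so the elimination stops.
Surviving strategies — Player 1: {s1}; Player 2: {Left}.

Left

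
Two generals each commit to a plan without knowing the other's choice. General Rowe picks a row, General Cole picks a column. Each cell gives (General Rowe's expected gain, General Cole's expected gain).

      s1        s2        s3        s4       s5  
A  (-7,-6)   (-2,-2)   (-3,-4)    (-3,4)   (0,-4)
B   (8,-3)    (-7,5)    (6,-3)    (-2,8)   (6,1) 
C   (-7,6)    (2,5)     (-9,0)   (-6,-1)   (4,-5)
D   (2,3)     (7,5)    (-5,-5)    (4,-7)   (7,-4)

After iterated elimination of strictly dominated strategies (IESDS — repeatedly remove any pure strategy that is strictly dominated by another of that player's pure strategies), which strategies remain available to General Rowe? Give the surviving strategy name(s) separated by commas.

Row C is eliminated: D beats it against every remaining column (s1: 2>-7, s2: 7>2, s3: -5>-9, s4: 4>-6, s5: 7>4).
General Cole's strategy s1 is strictly dominated by s2 (A: -2>-6, B: 5>-3, D: 5>3) and is removed.
General Cole's strategy s3 is strictly dominated by s2 (A: -2>-4, B: 5>-3, D: 5>-5) and is removed.
General Rowe's strategy A is strictly dominated by D (s2: 7>-2, s4: 4>-3, s5: 7>0) and is removed.
Row B is eliminated: D beats it against every remaining column (s2: 7>-7, s4: 4>-2, s5: 7>6).
General Cole's strategy s4 is strictly dominated by s2 (D: 5>-7) and is removed.
For General Cole, s2 strictly dominates s5 on the remaining rows (D: 5>-4); eliminate s5.
Among the remaining strategies, none is strictly dominated by another pure strategy of the same player, so the elimination stops.
Surviving strategies — General Rowe: {D}; General Cole: {s2}.

D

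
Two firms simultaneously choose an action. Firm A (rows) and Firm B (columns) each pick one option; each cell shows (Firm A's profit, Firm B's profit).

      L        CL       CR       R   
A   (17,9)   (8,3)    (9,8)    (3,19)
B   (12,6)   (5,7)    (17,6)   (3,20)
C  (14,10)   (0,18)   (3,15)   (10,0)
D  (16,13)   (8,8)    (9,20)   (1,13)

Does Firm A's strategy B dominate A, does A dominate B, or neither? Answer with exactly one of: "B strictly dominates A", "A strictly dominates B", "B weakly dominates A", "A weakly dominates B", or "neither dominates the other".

neither dominates the other

Compare B to A across each choice by Firm B: L: 12<17, CL: 5<8, CR: 17>9, R: 3=3.
B does better at CR but worse at L, CL; neither strategy dominates the other.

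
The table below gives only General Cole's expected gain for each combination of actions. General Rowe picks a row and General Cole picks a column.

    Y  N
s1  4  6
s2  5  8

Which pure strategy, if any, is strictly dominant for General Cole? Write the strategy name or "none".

N vs Y: s1: 6>4, s2: 8>5.
N strictly beats every other strategy against every opponent action, so it is strictly dominant.

N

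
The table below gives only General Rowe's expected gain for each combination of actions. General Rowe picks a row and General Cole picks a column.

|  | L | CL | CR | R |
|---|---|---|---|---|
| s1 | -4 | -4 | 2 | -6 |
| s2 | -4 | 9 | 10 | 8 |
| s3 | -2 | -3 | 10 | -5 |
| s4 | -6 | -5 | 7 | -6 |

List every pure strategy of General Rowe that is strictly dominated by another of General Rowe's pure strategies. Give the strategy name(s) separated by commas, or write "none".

s1 is strictly dominated by s3 (L: -2>-4, CL: -3>-4, CR: 10>2, R: -5>-6).
s2: no other strategy beats it everywhere (s1 at L (-4=-4); s3 at CL (9>-3); s4 at L (-4>-6)).
Nothing dominates s3: s1 at L (-2>-4); s2 at L (-2>-4); s4 at L (-2>-6).
s4 is strictly dominated by s2 (L: -4>-6, CL: 9>-5, CR: 10>7, R: 8>-6).

s1, s4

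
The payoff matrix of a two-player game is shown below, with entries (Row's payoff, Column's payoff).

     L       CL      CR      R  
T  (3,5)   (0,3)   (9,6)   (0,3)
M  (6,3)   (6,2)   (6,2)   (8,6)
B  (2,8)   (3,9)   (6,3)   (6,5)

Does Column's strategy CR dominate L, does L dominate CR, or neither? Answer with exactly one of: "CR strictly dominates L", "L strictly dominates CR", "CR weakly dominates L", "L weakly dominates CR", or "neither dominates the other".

CR's payoffs vs L's, by Row's action — T: 6>5, M: 2<3, B: 3<8.
CR does better at T but worse at M, B; neither strategy dominates the other.

neither dominates the other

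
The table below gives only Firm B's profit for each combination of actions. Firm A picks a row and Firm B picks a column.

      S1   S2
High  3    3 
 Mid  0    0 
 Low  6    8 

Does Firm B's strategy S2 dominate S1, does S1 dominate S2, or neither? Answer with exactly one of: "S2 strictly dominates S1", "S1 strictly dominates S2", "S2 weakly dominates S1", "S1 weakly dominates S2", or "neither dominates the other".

S2's payoffs vs S1's, by Firm A's action — High: 3=3, Mid: 0=0, Low: 8>6.
S2 is at least as good everywhere and strictly better somewhere (tied only at High, Mid), so S2 weakly but not strictly dominates S1.

S2 weakly dominates S1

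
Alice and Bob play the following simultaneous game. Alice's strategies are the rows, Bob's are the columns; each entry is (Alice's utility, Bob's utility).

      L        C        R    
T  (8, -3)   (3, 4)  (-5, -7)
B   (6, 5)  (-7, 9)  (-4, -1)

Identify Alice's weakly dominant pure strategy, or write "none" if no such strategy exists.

T fails to dominate B at R (-5<-4).
B fails to dominate T at L (6<8).
No single strategy dominates all the others.

none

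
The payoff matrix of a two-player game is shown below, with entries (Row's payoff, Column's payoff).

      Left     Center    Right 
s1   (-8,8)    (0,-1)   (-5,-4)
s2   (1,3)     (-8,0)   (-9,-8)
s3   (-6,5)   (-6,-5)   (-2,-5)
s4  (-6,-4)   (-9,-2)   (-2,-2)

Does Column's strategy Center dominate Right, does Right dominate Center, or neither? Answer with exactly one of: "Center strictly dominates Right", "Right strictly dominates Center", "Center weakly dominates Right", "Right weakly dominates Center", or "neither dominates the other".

Center weakly dominates Right

Center's payoffs vs Right's, by Row's action — s1: -1>-4, s2: 0>-8, s3: -5=-5, s4: -2=-2.
Center is at least as good everywhere and strictly better somewhere (tied only at s3, s4), so Center weakly but not strictly dominates Right.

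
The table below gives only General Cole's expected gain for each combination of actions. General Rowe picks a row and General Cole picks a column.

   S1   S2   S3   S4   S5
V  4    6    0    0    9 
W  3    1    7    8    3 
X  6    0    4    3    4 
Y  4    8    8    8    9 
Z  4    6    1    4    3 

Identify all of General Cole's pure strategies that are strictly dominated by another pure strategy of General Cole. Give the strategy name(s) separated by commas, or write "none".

S1 is not dominated — it holds its own against S2 at W (3>1); S3 at V (4>0); S4 at V (4>0); S5 at W (3=3).
S2: no other strategy beats it everywhere (S1 at V (6>4); S3 at V (6>0); S4 at V (6>0); S5 at Z (6>3)).
S3: no other strategy beats it everywhere (S1 at W (7>3); S2 at W (7>1); S4 at V (0=0); S5 at W (7>3)).
S4 is not dominated — it holds its own against S1 at W (8>3); S2 at W (8>1); S3 at V (0=0); S5 at W (8>3).
Nothing dominates S5: S1 at V (9>4); S2 at V (9>6); S3 at V (9>0); S4 at V (9>0).

none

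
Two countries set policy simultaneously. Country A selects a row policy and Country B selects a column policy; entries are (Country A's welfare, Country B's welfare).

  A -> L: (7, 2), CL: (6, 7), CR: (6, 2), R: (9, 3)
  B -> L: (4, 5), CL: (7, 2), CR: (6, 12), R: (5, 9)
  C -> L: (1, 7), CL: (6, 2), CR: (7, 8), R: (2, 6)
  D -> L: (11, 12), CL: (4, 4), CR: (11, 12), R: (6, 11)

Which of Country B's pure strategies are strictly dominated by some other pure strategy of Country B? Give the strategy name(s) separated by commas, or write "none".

none

Nothing dominates L: CL at B (5>2); CR at A (2=2); R at C (7>6).
CL: no other strategy beats it everywhere (L at A (7>2); CR at A (7>2); R at A (7>3)).
Nothing dominates CR: L at A (2=2); CL at B (12>2); R at B (12>9).
R: no other strategy beats it everywhere (L at A (3>2); CL at B (9>2); CR at A (3>2)).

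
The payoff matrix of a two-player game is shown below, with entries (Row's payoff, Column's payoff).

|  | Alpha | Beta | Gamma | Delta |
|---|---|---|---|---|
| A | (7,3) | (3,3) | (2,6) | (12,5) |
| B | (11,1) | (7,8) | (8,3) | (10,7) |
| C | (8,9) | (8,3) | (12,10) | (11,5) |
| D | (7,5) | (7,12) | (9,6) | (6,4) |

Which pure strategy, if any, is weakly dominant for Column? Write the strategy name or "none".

Alpha fails to dominate Beta at B (1<8).
Beta fails to dominate Alpha at C (3<9).
Gamma fails to dominate Beta at B (3<8).
Delta fails to dominate Alpha at C (5<9).
No single strategy dominates all the others.

none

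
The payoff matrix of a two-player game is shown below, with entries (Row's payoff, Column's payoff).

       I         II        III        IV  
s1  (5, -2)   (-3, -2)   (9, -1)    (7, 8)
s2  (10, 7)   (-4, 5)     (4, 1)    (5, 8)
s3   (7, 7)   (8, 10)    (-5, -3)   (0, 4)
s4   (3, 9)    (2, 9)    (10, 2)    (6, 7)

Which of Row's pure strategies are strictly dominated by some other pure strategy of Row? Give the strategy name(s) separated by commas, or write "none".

none

Nothing dominates s1: s2 at II (-3>-4); s3 at III (9>-5); s4 at I (5>3).
s2 is not dominated — it holds its own against s1 at I (10>5); s3 at I (10>7); s4 at I (10>3).
s3: no other strategy beats it everywhere (s1 at I (7>5); s2 at II (8>-4); s4 at I (7>3)).
s4 is not dominated — it holds its own against s1 at II (2>-3); s2 at II (2>-4); s3 at III (10>-5).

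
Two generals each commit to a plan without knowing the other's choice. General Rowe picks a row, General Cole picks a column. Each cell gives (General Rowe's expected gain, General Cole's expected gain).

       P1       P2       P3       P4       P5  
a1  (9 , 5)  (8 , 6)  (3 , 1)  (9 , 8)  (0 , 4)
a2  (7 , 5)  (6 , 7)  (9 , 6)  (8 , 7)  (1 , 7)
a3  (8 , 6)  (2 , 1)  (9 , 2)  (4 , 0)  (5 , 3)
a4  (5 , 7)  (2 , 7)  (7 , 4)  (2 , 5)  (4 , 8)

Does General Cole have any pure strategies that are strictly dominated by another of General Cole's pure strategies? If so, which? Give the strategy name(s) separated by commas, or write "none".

P3

P1 is not dominated — it holds its own against P2 at a3 (6>1); P3 at a1 (5>1); P4 at a3 (6>0); P5 at a1 (5>4).
P2: no other strategy beats it everywhere (P1 at a1 (6>5); P3 at a1 (6>1); P4 at a2 (7=7); P5 at a1 (6>4)).
P3 is strictly dominated by P5 (a1: 4>1, a2: 7>6, a3: 3>2, a4: 8>4).
P4: no other strategy beats it everywhere (P1 at a1 (8>5); P2 at a1 (8>6); P3 at a1 (8>1); P5 at a1 (8>4)).
P5: no other strategy beats it everywhere (P1 at a2 (7>5); P2 at a2 (7=7); P3 at a1 (4>1); P4 at a2 (7=7)).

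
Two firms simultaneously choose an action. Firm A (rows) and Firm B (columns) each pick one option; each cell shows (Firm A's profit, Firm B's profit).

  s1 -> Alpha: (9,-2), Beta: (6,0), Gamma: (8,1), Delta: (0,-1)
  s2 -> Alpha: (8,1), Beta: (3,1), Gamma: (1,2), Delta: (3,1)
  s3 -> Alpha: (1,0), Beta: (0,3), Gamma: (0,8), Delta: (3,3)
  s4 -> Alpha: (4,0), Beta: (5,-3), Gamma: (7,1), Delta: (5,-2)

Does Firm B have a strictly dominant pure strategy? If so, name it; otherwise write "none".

Gamma

Gamma vs Alpha: s1: 1>-2, s2: 2>1, s3: 8>0, s4: 1>0.
Gamma vs Beta: s1: 1>0, s2: 2>1, s3: 8>3, s4: 1>-3.
Gamma vs Delta: s1: 1>-1, s2: 2>1, s3: 8>3, s4: 1>-2.
Gamma strictly beats every other strategy against every opponent action, so it is strictly dominant.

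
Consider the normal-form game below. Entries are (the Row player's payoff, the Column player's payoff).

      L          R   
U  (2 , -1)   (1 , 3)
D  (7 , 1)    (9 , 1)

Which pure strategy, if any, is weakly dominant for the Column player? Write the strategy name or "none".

R

R vs L: U: 3>-1, D: 1=1.
R is at least as good as every other strategy against every opponent action, so it is weakly dominant.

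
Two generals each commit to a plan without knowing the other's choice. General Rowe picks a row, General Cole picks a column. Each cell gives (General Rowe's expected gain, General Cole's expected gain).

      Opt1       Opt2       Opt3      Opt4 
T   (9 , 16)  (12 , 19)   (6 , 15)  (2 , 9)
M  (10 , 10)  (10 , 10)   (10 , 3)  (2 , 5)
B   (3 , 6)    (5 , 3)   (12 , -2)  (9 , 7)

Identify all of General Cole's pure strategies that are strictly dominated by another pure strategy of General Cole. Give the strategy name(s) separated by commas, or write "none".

Opt3

Opt1 is not dominated — it holds its own against Opt2 at M (10=10); Opt3 at T (16>15); Opt4 at T (16>9).
Opt2 is not dominated — it holds its own against Opt1 at T (19>16); Opt3 at T (19>15); Opt4 at T (19>9).
Opt3: dominated, since Opt1 does at least as well everywhere (T: 16>15, M: 10>3, B: 6>-2).
Nothing dominates Opt4: Opt1 at B (7>6); Opt2 at B (7>3); Opt3 at M (5>3).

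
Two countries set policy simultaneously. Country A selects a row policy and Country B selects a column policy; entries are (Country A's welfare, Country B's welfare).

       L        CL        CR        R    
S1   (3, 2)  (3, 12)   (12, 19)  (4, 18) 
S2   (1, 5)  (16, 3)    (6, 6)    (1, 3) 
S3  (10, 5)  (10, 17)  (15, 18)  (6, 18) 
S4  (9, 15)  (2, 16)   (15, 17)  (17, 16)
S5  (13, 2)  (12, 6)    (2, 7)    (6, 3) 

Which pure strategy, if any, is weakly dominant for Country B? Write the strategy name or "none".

CR

CR vs L: S1: 19>2, S2: 6>5, S3: 18>5, S4: 17>15, S5: 7>2.
CR vs CL: S1: 19>12, S2: 6>3, S3: 18>17, S4: 17>16, S5: 7>6.
CR vs R: S1: 19>18, S2: 6>3, S3: 18=18, S4: 17>16, S5: 7>3.
CR is at least as good as every other strategy against every opponent action, so it is weakly dominant.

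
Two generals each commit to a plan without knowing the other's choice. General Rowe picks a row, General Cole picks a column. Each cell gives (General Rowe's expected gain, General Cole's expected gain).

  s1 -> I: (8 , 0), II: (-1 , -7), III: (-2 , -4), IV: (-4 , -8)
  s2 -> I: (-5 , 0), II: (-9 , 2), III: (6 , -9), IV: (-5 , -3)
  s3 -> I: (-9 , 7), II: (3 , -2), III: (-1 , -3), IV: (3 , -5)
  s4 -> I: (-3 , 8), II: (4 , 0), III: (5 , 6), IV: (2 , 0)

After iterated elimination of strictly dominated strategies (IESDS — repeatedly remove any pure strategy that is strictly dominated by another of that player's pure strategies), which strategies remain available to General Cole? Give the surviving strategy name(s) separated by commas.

I

For General Cole, I strictly dominates III on the remaining rows (s1: 0>-4, s2: 0>-9, s3: 7>-3, s4: 8>6); eliminate III.
Row s2 is eliminated: s1 beats it against every remaining column (I: 8>-5, II: -1>-9, IV: -4>-5).
For General Cole, I strictly dominates II on the remaining rows (s1: 0>-7, s3: 7>-2, s4: 8>0); eliminate II.
Column IV is eliminated: I beats it against every remaining row (s1: 0>-8, s3: 7>-5, s4: 8>0).
For General Rowe, s1 strictly dominates s3 on the remaining columns (I: 8>-9); eliminate s3.
For General Rowe, s1 strictly dominates s4 on the remaining columns (I: 8>-3); eliminate s4.
Among the remaining strategies, none is strictly dominated by another pure strategy of the same player, so the elimination stops.
Surviving strategies — General Rowe: {s1}; General Cole: {I}.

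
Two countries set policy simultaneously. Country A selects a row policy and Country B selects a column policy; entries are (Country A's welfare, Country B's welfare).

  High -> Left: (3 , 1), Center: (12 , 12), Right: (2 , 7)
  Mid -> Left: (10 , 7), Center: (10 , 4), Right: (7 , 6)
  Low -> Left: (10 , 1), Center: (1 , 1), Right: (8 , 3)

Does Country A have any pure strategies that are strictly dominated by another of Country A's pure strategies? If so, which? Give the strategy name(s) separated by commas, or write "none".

High is not dominated — it holds its own against Mid at Center (12>10); Low at Center (12>1).
Mid is not dominated — it holds its own against High at Left (10>3); Low at Left (10=10).
Nothing dominates Low: High at Left (10>3); Mid at Left (10=10).

none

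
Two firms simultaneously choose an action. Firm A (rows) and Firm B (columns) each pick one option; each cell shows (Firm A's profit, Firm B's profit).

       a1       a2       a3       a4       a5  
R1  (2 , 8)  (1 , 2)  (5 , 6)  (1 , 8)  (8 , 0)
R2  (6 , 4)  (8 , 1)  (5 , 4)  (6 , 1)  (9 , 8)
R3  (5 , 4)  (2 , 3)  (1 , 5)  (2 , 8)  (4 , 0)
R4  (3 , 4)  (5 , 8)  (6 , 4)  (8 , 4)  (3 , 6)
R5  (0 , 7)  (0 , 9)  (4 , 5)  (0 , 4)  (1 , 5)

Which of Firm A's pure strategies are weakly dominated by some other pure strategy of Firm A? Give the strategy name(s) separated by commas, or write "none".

R1 is weakly dominated by R2 (a1: 6>2, a2: 8>1, a3: 5=5, a4: 6>1, a5: 9>8).
Nothing dominates R2: R1 at a1 (6>2); R3 at a1 (6>5); R4 at a1 (6>3); R5 at a1 (6>0).
R3 is weakly dominated by R2 (a1: 6>5, a2: 8>2, a3: 5>1, a4: 6>2, a5: 9>4).
Nothing dominates R4: R1 at a1 (3>2); R2 at a3 (6>5); R3 at a2 (5>2); R5 at a1 (3>0).
R5 is weakly dominated by R1 (a1: 2>0, a2: 1>0, a3: 5>4, a4: 1>0, a5: 8>1).

R1, R3, R5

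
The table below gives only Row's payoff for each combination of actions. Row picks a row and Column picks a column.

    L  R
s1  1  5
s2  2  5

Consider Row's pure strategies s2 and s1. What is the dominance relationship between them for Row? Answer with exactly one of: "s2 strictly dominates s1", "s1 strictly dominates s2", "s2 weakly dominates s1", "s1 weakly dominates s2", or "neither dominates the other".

Compare s2 to s1 across each opponent action: L: 2>1, R: 5=5.
s2 is at least as good everywhere and strictly better somewhere (tied only at R), so s2 weakly but not strictly dominates s1.

s2 weakly dominates s1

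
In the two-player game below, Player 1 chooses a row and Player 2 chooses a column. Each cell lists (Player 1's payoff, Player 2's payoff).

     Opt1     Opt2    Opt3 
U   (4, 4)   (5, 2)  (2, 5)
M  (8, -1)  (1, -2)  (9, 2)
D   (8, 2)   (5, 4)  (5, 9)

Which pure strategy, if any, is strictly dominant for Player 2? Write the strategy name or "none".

Opt3 vs Opt1: U: 5>4, M: 2>-1, D: 9>2.
Opt3 vs Opt2: U: 5>2, M: 2>-2, D: 9>4.
Opt3 strictly beats every other strategy against every opponent action, so it is strictly dominant.

Opt3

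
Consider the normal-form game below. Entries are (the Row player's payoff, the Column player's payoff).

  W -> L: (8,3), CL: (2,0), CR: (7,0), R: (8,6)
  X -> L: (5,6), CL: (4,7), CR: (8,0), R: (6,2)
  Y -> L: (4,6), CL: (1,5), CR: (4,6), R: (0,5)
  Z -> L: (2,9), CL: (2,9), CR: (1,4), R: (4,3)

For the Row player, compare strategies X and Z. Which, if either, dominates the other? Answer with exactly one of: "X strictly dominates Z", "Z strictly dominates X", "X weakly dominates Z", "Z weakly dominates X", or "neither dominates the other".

X strictly dominates Z

Compare X to Z across every action of the Column player: L: 5>2, CL: 4>2, CR: 8>1, R: 6>4.
X gives a strictly higher payoff against every action of the Column player, so X strictly dominates Z.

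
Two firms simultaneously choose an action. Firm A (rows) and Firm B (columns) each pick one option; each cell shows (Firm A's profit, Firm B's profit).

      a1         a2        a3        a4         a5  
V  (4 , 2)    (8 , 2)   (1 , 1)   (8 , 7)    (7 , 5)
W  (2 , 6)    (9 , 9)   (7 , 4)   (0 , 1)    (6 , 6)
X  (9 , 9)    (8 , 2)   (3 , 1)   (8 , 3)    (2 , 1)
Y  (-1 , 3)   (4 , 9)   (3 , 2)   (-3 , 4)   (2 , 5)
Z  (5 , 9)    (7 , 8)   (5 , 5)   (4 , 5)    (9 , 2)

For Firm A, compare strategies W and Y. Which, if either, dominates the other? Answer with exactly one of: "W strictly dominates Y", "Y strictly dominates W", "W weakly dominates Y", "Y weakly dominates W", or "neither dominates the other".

Compare W to Y across each opponent action: a1: 2>-1, a2: 9>4, a3: 7>3, a4: 0>-3, a5: 6>2.
Every comparison favours W, so W strictly dominates Y.

W strictly dominates Y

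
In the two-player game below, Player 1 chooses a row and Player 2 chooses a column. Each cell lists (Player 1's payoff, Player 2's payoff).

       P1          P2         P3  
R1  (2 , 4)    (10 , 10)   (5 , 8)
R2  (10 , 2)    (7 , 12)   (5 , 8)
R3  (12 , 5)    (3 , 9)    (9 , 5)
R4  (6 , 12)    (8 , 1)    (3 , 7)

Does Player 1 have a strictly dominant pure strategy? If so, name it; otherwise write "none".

R1 fails to dominate R2 at P1 (2<10).
R2 fails to dominate R1 at P2 (7<10).
R3 fails to dominate R1 at P2 (3<10).
R4 fails to dominate R1 at P2 (8<10).
No single strategy dominates all the others.

none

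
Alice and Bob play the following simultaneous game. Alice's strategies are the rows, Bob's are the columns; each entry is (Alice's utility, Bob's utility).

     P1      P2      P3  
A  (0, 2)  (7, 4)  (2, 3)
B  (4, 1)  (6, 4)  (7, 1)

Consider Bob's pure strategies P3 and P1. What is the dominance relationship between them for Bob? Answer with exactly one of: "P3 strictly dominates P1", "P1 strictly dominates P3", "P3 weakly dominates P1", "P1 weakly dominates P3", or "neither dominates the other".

P3 weakly dominates P1

P3's payoffs vs P1's, by Alice's action — A: 3>2, B: 1=1.
P3 is at least as good everywhere and strictly better somewhere (tied only at B), so P3 weakly but not strictly dominates P1.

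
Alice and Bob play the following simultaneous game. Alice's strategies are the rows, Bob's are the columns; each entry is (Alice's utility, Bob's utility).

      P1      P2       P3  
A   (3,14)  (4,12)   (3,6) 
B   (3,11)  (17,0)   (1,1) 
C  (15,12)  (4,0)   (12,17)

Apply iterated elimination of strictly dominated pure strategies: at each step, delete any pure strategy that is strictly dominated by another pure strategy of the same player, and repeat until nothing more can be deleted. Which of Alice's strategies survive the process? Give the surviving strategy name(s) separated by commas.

C

Column P2 is eliminated: P1 beats it against every remaining row (A: 14>12, B: 11>0, C: 12>0).
For Alice, C strictly dominates A on the remaining columns (P1: 15>3, P3: 12>3); eliminate A.
Row B is eliminated: C beats it against every remaining column (P1: 15>3, P3: 12>1).
For Bob, P3 strictly dominates P1 on the remaining rows (C: 17>12); eliminate P1.
Among the remaining strategies, none is strictly dominated by another pure strategy of the same player, so the elimination stops.
Surviving strategies — Alice: {C}; Bob: {P3}.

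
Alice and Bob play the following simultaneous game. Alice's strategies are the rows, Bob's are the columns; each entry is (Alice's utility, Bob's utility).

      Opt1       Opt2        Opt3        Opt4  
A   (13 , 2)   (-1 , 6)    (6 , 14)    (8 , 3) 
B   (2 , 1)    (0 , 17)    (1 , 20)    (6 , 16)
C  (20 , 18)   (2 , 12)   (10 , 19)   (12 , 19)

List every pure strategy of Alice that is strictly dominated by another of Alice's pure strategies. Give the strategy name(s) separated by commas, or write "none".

C strictly dominates A — Opt1: 20>13, Opt2: 2>-1, Opt3: 10>6, Opt4: 12>8.
C strictly dominates B — Opt1: 20>2, Opt2: 2>0, Opt3: 10>1, Opt4: 12>6.
Nothing dominates C: A at Opt1 (20>13); B at Opt1 (20>2).

A, B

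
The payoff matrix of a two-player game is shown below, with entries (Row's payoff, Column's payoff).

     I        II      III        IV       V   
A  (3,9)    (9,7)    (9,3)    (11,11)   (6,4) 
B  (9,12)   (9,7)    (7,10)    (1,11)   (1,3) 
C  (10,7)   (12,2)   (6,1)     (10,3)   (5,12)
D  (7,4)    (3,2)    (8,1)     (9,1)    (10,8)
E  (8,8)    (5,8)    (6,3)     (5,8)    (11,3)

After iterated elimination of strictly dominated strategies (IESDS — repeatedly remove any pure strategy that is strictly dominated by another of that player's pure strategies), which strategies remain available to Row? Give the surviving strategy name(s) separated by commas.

A, C, D, E

For Column, I strictly dominates III on the remaining rows (A: 9>3, B: 12>10, C: 7>1, D: 4>1, E: 8>3); eliminate III.
Row B is eliminated: C beats it against every remaining column (I: 10>9, II: 12>9, IV: 10>1, V: 5>1).
Among the remaining strategies, none is strictly dominated by another pure strategy of the same player, so the elimination stops.
Surviving strategies — Row: {A, C, D, E}; Column: {I, II, IV, V}.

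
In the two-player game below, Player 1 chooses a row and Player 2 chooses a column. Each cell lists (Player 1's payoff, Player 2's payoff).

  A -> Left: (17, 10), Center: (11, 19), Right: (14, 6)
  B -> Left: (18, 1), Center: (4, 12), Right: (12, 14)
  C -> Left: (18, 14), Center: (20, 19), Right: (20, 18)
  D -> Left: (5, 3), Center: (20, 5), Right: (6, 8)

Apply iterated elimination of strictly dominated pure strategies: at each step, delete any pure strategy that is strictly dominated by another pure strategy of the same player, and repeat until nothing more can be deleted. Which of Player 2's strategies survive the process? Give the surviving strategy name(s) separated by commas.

For Player 1, C strictly dominates A on the remaining columns (Left: 18>17, Center: 20>11, Right: 20>14); eliminate A.
Player 2's strategy Left is strictly dominated by Center (B: 12>1, C: 19>14, D: 5>3) and is removed.
Row B is eliminated: C beats it against every remaining column (Center: 20>4, Right: 20>12).
Among the remaining strategies, none is strictly dominated by another pure strategy of the same player, so the elimination stops.
Surviving strategies — Player 1: {C, D}; Player 2: {Center, Right}.

Center, Right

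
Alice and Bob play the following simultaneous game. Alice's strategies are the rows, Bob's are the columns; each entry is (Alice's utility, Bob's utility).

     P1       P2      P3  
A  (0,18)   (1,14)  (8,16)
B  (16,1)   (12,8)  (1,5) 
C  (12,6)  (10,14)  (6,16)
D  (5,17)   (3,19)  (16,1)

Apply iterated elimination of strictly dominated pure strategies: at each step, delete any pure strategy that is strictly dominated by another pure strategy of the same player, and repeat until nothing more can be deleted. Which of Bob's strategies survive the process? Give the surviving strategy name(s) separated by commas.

Alice's strategy A is strictly dominated by D (P1: 5>0, P2: 3>1, P3: 16>8) and is removed.
Bob's strategy P1 is strictly dominated by P2 (B: 8>1, C: 14>6, D: 19>17) and is removed.
Among the remaining strategies, none is strictly dominated by another pure strategy of the same player, so the elimination stops.
Surviving strategies — Alice: {B, C, D}; Bob: {P2, P3}.

P2, P3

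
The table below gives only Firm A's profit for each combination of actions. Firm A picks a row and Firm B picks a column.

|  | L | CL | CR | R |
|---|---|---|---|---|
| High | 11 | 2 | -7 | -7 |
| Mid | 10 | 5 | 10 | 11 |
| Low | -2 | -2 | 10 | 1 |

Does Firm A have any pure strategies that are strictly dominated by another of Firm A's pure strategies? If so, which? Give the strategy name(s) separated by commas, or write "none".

none

Nothing dominates High: Mid at L (11>10); Low at L (11>-2).
Nothing dominates Mid: High at CL (5>2); Low at L (10>-2).
Low is not dominated — it holds its own against High at CR (10>-7); Mid at CR (10=10).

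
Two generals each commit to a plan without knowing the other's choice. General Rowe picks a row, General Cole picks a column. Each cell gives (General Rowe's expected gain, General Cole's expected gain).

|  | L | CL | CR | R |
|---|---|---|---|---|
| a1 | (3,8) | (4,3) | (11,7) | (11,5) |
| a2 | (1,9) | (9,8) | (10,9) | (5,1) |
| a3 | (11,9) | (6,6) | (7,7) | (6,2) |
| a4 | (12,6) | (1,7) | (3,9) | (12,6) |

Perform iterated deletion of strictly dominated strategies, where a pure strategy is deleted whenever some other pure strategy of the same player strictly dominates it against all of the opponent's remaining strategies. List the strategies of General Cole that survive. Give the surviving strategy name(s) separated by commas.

L, CR

Column CL is eliminated: CR beats it against every remaining row (a1: 7>3, a2: 9>8, a3: 7>6, a4: 9>7).
Row a2 is eliminated: a1 beats it against every remaining column (L: 3>1, CR: 11>10, R: 11>5).
For General Cole, CR strictly dominates R on the remaining rows (a1: 7>5, a3: 7>2, a4: 9>6); eliminate R.
Among the remaining strategies, none is strictly dominated by another pure strategy of the same player, so the elimination stops.
Surviving strategies — General Rowe: {a1, a3, a4}; General Cole: {L, CR}.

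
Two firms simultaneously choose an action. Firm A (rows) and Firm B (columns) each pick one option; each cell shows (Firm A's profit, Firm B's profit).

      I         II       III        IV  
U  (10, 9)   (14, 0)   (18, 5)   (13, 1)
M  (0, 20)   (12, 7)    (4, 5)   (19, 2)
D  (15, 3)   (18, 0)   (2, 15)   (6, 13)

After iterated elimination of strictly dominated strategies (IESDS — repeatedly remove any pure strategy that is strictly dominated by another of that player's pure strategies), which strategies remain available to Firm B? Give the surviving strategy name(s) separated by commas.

Firm B's strategy II is strictly dominated by I (U: 9>0, M: 20>7, D: 3>0) and is removed.
Column IV is eliminated: III beats it against every remaining row (U: 5>1, M: 5>2, D: 15>13).
Firm A's strategy M is strictly dominated by U (I: 10>0, III: 18>4) and is removed.
Among the remaining strategies, none is strictly dominated by another pure strategy of the same player, so the elimination stops.
Surviving strategies — Firm A: {U, D}; Firm B: {I, III}.

I, III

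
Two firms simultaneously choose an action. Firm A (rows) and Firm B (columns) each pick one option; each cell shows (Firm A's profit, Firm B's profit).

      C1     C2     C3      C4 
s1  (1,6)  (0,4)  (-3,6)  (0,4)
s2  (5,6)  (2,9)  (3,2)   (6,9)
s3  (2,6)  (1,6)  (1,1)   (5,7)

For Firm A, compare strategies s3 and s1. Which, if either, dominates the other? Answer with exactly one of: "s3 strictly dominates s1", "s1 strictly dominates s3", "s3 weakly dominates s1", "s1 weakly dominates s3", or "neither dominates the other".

s3 strictly dominates s1

Compare s3 to s1 across each choice by Firm B: C1: 2>1, C2: 1>0, C3: 1>-3, C4: 5>0.
Every comparison favours s3, so s3 strictly dominates s1.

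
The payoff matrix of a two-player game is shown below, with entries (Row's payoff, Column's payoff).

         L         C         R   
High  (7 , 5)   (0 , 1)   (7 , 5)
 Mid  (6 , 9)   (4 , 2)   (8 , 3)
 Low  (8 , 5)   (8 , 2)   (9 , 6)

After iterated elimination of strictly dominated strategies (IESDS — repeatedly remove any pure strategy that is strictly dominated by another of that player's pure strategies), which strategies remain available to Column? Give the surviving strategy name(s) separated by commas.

Row's strategy High is strictly dominated by Low (L: 8>7, C: 8>0, R: 9>7) and is removed.
Row's strategy Mid is strictly dominated by Low (L: 8>6, C: 8>4, R: 9>8) and is removed.
Column's strategy L is strictly dominated by R (Low: 6>5) and is removed.
For Column, R strictly dominates C on the remaining rows (Low: 6>2); eliminate C.
Among the remaining strategies, none is strictly dominated by another pure strategy of the same player, so the elimination stops.
Surviving strategies — Row: {Low}; Column: {R}.

R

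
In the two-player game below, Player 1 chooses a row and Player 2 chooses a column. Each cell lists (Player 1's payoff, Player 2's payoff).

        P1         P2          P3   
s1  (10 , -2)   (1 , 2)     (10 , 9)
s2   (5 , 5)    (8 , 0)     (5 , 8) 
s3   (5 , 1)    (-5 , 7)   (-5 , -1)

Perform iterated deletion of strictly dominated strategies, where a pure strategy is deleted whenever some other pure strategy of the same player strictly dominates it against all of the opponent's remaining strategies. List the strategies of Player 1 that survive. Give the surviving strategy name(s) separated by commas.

For Player 1, s1 strictly dominates s3 on the remaining columns (P1: 10>5, P2: 1>-5, P3: 10>-5); eliminate s3.
For Player 2, P3 strictly dominates P1 on the remaining rows (s1: 9>-2, s2: 8>5); eliminate P1.
For Player 2, P3 strictly dominates P2 on the remaining rows (s1: 9>2, s2: 8>0); eliminate P2.
For Player 1, s1 strictly dominates s2 on the remaining columns (P3: 10>5); eliminate s2.
Among the remaining strategies, none is strictly dominated by another pure strategy of the same player, so the elimination stops.
Surviving strategies — Player 1: {s1}; Player 2: {P3}.

s1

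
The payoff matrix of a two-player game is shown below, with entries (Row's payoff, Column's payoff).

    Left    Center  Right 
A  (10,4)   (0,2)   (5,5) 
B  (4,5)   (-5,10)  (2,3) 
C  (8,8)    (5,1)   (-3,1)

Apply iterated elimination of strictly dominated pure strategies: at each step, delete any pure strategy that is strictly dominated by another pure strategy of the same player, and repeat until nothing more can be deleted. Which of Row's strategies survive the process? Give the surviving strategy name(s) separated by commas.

A

For Row, A strictly dominates B on the remaining columns (Left: 10>4, Center: 0>-5, Right: 5>2); eliminate B.
For Column, Left strictly dominates Center on the remaining rows (A: 4>2, C: 8>1); eliminate Center.
Row C is eliminated: A beats it against every remaining column (Left: 10>8, Right: 5>-3).
Column Left is eliminated: Right beats it against every remaining row (A: 5>4).
Among the remaining strategies, none is strictly dominated by another pure strategy of the same player, so the elimination stops.
Surviving strategies — Row: {A}; Column: {Right}.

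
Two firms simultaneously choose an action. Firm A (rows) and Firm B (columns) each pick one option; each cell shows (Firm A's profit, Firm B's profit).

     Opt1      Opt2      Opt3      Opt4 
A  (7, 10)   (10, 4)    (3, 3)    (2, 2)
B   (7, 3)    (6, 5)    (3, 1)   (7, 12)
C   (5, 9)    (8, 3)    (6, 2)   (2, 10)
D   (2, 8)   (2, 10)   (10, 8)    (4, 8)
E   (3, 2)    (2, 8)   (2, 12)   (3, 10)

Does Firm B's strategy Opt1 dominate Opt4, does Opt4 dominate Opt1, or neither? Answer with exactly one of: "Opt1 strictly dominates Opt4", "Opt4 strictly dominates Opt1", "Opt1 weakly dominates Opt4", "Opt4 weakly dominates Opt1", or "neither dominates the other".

neither dominates the other

Opt1's payoffs vs Opt4's, by Firm A's action — A: 10>2, B: 3<12, C: 9<10, D: 8=8, E: 2<10.
Opt1 does better at A but worse at B, C, E; neither strategy dominates the other.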